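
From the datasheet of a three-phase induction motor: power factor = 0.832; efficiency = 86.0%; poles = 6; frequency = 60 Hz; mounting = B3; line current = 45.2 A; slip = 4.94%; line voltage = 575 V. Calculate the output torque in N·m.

P_in = √3·V·I·cosφ = 1.732 × 575 × 45.2 × 0.832 = 37452 W
P_out = η·P_in = 0.86 × 37452 = 32209 W
n_s = 120×60/6 = 1200 rpm; n = 1200×(1−0.0494) = 1141 rpm
ω = 2π×1141/60 = 119.5 rad/s
τ = P_out/ω = 32209/119.5 = 270 N·m

270 N·m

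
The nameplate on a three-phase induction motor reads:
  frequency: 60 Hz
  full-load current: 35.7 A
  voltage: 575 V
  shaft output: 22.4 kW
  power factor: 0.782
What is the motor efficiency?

80.6 %

P_out = 22.4 kW = 22400 W
P_in = √3·V_L·I_L·cosφ = 1.732 × 575 × 35.7 × 0.782 = 27803 W
η = P_out / P_in = 22400 / 27803 = 0.806 = 80.6%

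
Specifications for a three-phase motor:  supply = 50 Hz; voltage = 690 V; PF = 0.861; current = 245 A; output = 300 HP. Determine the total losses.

P_in = √3·V·I·cosφ = 1.732×690×245×0.861 = 252096 W
P_out = 300×746 = 223800 W
Losses = P_in − P_out = 252096 − 223800 = 28296 W

28300 W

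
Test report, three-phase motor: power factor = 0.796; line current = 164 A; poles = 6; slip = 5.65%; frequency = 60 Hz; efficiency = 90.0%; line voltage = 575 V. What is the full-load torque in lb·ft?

P_in = √3·V·I·cosφ = 1.732 × 575 × 164 × 0.796 = 130009 W
P_out = η·P_in = 0.9 × 130009 = 117008 W
n_s = 120×60/6 = 1200 rpm; n = 1200×(1−0.0565) = 1132 rpm
ω = 2π×1132/60 = 118.5 rad/s
τ = P_out/ω = 117008/118.5 = 987.4 N·m
In lb·ft: 987.4/1.356 = 728 lb·ft

728 lb·ft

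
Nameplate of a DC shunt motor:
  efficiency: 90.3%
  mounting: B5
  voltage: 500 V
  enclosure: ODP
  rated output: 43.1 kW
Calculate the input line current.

P_out = 43.1 kW = 43100 W
P_in = P_out / η = 43100 / 0.903 = 47730 W
I = P_in / V = 47730 / 500 = 95.5 A

95.5 A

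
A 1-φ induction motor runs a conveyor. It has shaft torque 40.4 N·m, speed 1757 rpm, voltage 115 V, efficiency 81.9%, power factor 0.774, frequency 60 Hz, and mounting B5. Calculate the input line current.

ω = 2π×1757/60 = 184 rad/s; P_out = τω = 40.4 × 184 = 7434 W
P_in = P_out / η = 7434 / 0.819 = 9077 W
I = P_in / (V·cosφ) = 9077 / (115 × 0.774) = 102 A

102 A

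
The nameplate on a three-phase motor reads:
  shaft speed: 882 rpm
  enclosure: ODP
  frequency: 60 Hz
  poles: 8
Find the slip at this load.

2.0 %

n_s = 120f/p = 120×60/8 = 900 rpm
s = (n_s − n)/n_s = (900 − 882)/900 = 0.0200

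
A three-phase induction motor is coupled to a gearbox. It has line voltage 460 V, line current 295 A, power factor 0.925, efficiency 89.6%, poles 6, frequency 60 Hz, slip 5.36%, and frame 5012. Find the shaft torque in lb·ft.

1210 lb·ft

P_in = √3·V·I·cosφ = 1.732 × 460 × 295 × 0.925 = 217405 W
P_out = η·P_in = 0.896 × 217405 = 194795 W
n_s = 120×60/6 = 1200 rpm; n = 1200×(1−0.0536) = 1136 rpm
ω = 2π×1136/60 = 119 rad/s
τ = P_out/ω = 194795/119 = 1637 N·m
In lb·ft: 1637/1.356 = 1210 lb·ft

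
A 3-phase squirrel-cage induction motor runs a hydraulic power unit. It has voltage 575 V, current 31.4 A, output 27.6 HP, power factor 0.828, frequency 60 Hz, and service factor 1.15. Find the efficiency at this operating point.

P_out = 27.6 × 746 = 20590 W
P_in = √3·V_L·I_L·cosφ = 1.732 × 575 × 31.4 × 0.828 = 25893 W
η = P_out / P_in = 20590 / 25893 = 0.795 = 79.5%

79.5 %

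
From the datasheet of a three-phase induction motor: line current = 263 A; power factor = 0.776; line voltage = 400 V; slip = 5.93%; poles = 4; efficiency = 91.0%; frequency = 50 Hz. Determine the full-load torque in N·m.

P_in = √3·V·I·cosφ = 1.732 × 400 × 263 × 0.776 = 141392 W
P_out = η·P_in = 0.91 × 141392 = 128667 W
n_s = 120×50/4 = 1500 rpm; n = 1500×(1−0.0593) = 1411 rpm
ω = 2π×1411/60 = 147.8 rad/s
τ = P_out/ω = 128667/147.8 = 871 N·m

871 N·m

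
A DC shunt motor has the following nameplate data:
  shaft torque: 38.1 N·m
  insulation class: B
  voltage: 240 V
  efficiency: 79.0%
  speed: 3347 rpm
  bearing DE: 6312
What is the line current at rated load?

ω = 2π×3347/60 = 350.5 rad/s; P_out = τω = 38.1 × 350.5 = 13354 W
P_in = P_out / η = 13354 / 0.790 = 16904 W
I = P_in / V = 16904 / 240 = 70.4 A

70.4 A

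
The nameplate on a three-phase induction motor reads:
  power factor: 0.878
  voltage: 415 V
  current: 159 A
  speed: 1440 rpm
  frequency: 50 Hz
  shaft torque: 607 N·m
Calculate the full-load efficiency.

91.2 %

ω = 2π × 1440/60 = 150.8 rad/s; P_out = τω = 607 × 150.8 = 91536 W
P_in = √3·V_L·I_L·cosφ = 1.732 × 415 × 159 × 0.878 = 100343 W
η = P_out / P_in = 91536 / 100343 = 0.912 = 91.2%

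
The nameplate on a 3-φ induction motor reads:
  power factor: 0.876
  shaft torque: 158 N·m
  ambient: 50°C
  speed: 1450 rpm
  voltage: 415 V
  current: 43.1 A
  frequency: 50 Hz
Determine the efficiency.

ω = 2π × 1450/60 = 151.8 rad/s; P_out = τω = 158 × 151.8 = 23984 W
P_in = √3·V_L·I_L·cosφ = 1.732 × 415 × 43.1 × 0.876 = 27138 W
η = P_out / P_in = 23984 / 27138 = 0.884 = 88.4%

88.4 %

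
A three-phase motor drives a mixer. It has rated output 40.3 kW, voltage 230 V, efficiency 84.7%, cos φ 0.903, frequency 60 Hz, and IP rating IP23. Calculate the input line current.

P_out = 40.3 kW = 40300 W
P_in = P_out / η = 40300 / 0.847 = 47580 W
I_L = P_in / (√3·V_L·cosφ) = 47580 / (1.732 × 230 × 0.903) = 132 A

132 A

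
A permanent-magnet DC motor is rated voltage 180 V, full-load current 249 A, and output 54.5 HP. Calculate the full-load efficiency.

90.7 %

P_out = 54.5 × 746 = 40657 W
P_in = V·I = 180 × 249 = 44820 W
η = P_out / P_in = 40657 / 44820 = 0.907 = 90.7%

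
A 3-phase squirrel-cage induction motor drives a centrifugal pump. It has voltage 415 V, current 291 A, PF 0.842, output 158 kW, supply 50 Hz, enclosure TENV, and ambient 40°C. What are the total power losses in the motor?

18100 W

P_in = √3·V·I·cosφ = 1.732×415×291×0.842 = 176117 W
P_out = 158000 W
Losses = P_in − P_out = 176117 − 158000 = 18117 W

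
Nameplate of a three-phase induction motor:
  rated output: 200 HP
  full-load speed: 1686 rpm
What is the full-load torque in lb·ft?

P_out = 200 × 746 = 149200 W
ω = 2π × 1686/60 = 176.6 rad/s
τ = P_out/ω = 149200/176.6 = 844.8 N·m
In lb·ft: 844.8/1.356 = 623 lb·ft

623 lb·ft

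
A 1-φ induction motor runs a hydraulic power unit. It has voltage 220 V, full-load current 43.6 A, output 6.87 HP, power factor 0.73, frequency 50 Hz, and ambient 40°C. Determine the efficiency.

P_out = 6.87 × 746 = 5125 W
P_in = V·I·cosφ = 220 × 43.6 × 0.73 = 7002 W
η = P_out / P_in = 5125 / 7002 = 0.732 = 73.2%

73.2 %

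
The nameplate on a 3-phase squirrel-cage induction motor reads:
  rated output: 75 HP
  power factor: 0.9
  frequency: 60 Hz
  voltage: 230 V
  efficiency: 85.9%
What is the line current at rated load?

182 A

P_out = 75 × 746 = 55950 W
P_in = P_out / η = 55950 / 0.859 = 65134 W
I_L = P_in / (√3·V_L·cosφ) = 65134 / (1.732 × 230 × 0.9) = 182 A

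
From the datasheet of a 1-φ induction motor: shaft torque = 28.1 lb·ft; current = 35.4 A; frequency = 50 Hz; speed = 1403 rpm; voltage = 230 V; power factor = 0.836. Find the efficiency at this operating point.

τ = 28.1 lb·ft × 1.356 = 38.1 N·m
ω = 2π × 1403/60 = 146.9 rad/s; P_out = τω = 38.1 × 146.9 = 5597 W
P_in = V·I·cosφ = 230 × 35.4 × 0.836 = 6807 W
η = P_out / P_in = 5597 / 6807 = 0.822 = 82.2%

82.2 %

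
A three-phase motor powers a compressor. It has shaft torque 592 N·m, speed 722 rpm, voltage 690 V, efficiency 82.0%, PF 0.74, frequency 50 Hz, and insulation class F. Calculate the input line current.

ω = 2π×722/60 = 75.61 rad/s; P_out = τω = 592 × 75.61 = 44761 W
P_in = P_out / η = 44761 / 0.820 = 54587 W
I_L = P_in / (√3·V_L·cosφ) = 54587 / (1.732 × 690 × 0.74) = 61.7 A

61.7 A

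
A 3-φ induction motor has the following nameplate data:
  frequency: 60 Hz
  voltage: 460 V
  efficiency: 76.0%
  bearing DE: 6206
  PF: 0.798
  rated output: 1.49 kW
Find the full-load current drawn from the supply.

P_out = 1.49 kW = 1490 W
P_in = P_out / η = 1490 / 0.760 = 1961 W
I_L = P_in / (√3·V_L·cosφ) = 1961 / (1.732 × 460 × 0.798) = 3.08 A

3.08 A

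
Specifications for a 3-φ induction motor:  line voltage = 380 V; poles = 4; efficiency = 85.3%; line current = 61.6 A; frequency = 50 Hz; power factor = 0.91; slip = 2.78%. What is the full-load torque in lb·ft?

P_in = √3·V·I·cosφ = 1.732 × 380 × 61.6 × 0.91 = 36894 W
P_out = η·P_in = 0.853 × 36894 = 31471 W
n_s = 120×50/4 = 1500 rpm; n = 1500×(1−0.0278) = 1458 rpm
ω = 2π×1458/60 = 152.7 rad/s
τ = P_out/ω = 31471/152.7 = 206.1 N·m
In lb·ft: 206.1/1.356 = 152 lb·ft

152 lb·ft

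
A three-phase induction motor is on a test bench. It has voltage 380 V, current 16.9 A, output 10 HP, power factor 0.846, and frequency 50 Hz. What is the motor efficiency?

79.3 %

P_out = 10 × 746 = 7460 W
P_in = √3·V_L·I_L·cosφ = 1.732 × 380 × 16.9 × 0.846 = 9410 W
η = P_out / P_in = 7460 / 9410 = 0.793 = 79.3%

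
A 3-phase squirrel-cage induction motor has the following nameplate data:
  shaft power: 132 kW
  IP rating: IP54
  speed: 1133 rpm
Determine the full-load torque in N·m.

ω = 2π × 1133/60 = 118.6 rad/s
τ = P/ω = 132000/118.6 = 1110 N·m

1110 N·m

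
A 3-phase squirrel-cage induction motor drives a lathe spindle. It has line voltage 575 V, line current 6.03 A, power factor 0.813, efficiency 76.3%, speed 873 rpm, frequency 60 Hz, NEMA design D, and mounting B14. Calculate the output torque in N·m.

40.7 N·m

P_in = √3·V·I·cosφ = 1.732 × 575 × 6.03 × 0.813 = 4882 W
P_out = η·P_in = 0.763 × 4882 = 3725 W
n = 873 rpm
ω = 2π×873/60 = 91.42 rad/s
τ = P_out/ω = 3725/91.42 = 40.7 N·m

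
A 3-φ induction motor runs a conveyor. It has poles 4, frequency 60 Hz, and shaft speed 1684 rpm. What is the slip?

6.4 %

n_s = 120f/p = 120×60/4 = 1800 rpm
s = (n_s − n)/n_s = (1800 − 1684)/1800 = 0.0644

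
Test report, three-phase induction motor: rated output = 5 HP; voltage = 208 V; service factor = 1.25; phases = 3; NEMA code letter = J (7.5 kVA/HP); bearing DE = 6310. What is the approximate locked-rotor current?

S_LR = 7.5 × 5 = 37.5 kVA
I_LR = S_LR/(√3·V_L) = 37500/(1.732×208) = 104 A

104 A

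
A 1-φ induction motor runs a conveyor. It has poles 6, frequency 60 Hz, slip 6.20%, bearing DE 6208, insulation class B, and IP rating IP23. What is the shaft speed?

1126 rpm

n_s = 120f/p = 120×60/6 = 1200 rpm
n = n_s(1 − s) = 1200 × (1 − 0.062) = 1126 rpm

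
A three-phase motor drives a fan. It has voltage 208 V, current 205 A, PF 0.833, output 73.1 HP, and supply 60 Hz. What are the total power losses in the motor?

P_in = √3·V·I·cosφ = 1.732×208×205×0.833 = 61519 W
P_out = 73.1×746 = 54533 W
Losses = P_in − P_out = 61519 − 54533 = 6986 W

6.99 kW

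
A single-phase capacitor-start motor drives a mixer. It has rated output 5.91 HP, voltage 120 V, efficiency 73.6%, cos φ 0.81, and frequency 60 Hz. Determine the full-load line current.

61.6 A

P_out = 5.91 × 746 = 4409 W
P_in = P_out / η = 4409 / 0.736 = 5990 W
I = P_in / (V·cosφ) = 5990 / (120 × 0.81) = 61.6 A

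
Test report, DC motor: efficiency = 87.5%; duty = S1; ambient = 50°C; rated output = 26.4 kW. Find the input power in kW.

30.2 kW

P_out = 26400 W
P_in = P_out/η = 26400/0.875 = 30171 W = 30.2 kW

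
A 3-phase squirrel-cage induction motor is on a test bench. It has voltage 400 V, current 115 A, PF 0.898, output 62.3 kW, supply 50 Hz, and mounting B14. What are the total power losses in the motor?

9250 W

P_in = √3·V·I·cosφ = 1.732×400×115×0.898 = 71545 W
P_out = 62300 W
Losses = P_in − P_out = 71545 − 62300 = 9245 W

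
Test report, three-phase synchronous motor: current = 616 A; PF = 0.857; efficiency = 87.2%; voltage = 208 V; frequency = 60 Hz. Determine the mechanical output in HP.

P_in = √3·V·I·cosφ = 1.732 × 208 × 616 × 0.857 = 190183 W
P_out = η·P_in = 0.872 × 190183 = 165840 W
= 165840/746 = 222 HP

222 HP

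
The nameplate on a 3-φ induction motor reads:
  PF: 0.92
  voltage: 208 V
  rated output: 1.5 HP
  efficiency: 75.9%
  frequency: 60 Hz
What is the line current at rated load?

P_out = 1.5 × 746 = 1119 W
P_in = P_out / η = 1119 / 0.759 = 1474 W
I_L = P_in / (√3·V_L·cosφ) = 1474 / (1.732 × 208 × 0.92) = 4.45 A

4.45 A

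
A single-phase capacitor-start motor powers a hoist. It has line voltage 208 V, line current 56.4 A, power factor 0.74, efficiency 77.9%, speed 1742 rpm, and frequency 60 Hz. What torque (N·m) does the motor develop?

P_in = V·I·cosφ = 208 × 56.4 × 0.74 = 8681 W
P_out = η·P_in = 0.779 × 8681 = 6762 W
n = 1742 rpm
ω = 2π×1742/60 = 182.4 rad/s
τ = P_out/ω = 6762/182.4 = 37.1 N·m

37.1 N·m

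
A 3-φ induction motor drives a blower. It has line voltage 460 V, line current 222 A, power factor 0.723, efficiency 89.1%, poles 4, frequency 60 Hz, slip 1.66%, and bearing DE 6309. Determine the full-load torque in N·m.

615 N·m

P_in = √3·V·I·cosφ = 1.732 × 460 × 222 × 0.723 = 127878 W
P_out = η·P_in = 0.891 × 127878 = 113939 W
n_s = 120×60/4 = 1800 rpm; n = 1800×(1−0.0166) = 1770 rpm
ω = 2π×1770/60 = 185.4 rad/s
τ = P_out/ω = 113939/185.4 = 615 N·m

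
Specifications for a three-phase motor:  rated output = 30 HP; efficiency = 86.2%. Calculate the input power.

26 kW

P_out = 30 × 746 = 22380 W
P_in = P_out/η = 22380/0.862 = 25963 W = 26 kW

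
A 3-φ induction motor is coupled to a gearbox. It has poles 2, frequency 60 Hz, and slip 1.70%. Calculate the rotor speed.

3539 rpm

n_s = 120f/p = 120×60/2 = 3600 rpm
n = n_s(1 − s) = 3600 × (1 − 0.017) = 3539 rpm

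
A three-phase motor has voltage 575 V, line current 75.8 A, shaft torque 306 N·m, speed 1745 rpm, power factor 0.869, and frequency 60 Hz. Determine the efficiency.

ω = 2π × 1745/60 = 182.7 rad/s; P_out = τω = 306 × 182.7 = 55906 W
P_in = √3·V_L·I_L·cosφ = 1.732 × 575 × 75.8 × 0.869 = 65600 W
η = P_out / P_in = 55906 / 65600 = 0.852 = 85.2%

85.2 %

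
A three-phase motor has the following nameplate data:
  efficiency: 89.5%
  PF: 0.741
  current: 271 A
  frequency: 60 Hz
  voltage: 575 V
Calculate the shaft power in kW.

P_in = √3·V·I·cosφ = 1.732 × 575 × 271 × 0.741 = 199988 W
P_out = η·P_in = 0.895 × 199988 = 178989 W

179 kW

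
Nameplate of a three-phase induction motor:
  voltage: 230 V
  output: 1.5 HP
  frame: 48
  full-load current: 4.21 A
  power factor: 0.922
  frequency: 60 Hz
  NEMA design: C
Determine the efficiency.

P_out = 1.5 × 746 = 1119 W
P_in = √3·V_L·I_L·cosφ = 1.732 × 230 × 4.21 × 0.922 = 1546 W
η = P_out / P_in = 1119 / 1546 = 0.724 = 72.4%

72.4 %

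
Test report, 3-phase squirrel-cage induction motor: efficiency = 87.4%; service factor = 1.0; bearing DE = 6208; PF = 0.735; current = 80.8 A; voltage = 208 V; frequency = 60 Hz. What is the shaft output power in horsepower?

P_in = √3·V·I·cosφ = 1.732 × 208 × 80.8 × 0.735 = 21395 W
P_out = η·P_in = 0.874 × 21395 = 18699 W
= 18699/746 = 25.1 HP

25.1 HP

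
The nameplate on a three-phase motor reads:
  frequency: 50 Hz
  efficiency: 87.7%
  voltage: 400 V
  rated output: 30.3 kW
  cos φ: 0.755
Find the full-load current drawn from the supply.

P_out = 30.3 kW = 30300 W
P_in = P_out / η = 30300 / 0.877 = 34550 W
I_L = P_in / (√3·V_L·cosφ) = 34550 / (1.732 × 400 × 0.755) = 66.1 A

66.1 A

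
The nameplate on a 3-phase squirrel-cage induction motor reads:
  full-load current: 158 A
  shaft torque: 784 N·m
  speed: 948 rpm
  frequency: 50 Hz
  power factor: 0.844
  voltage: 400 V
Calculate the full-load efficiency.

84.2 %

ω = 2π × 948/60 = 99.27 rad/s; P_out = τω = 784 × 99.27 = 77828 W
P_in = √3·V_L·I_L·cosφ = 1.732 × 400 × 158 × 0.844 = 92386 W
η = P_out / P_in = 77828 / 92386 = 0.842 = 84.2%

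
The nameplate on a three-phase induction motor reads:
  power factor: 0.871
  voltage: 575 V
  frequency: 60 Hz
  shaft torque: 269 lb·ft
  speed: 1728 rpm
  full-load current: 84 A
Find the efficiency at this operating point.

90.6 %

τ = 269 lb·ft × 1.356 = 364.8 N·m
ω = 2π × 1728/60 = 181 rad/s; P_out = τω = 364.8 × 181 = 66029 W
P_in = √3·V_L·I_L·cosφ = 1.732 × 575 × 84 × 0.871 = 72864 W
η = P_out / P_in = 66029 / 72864 = 0.906 = 90.6%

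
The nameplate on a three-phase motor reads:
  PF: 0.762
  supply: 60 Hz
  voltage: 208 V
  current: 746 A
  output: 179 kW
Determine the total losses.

P_in = √3·V·I·cosφ = 1.732×208×746×0.762 = 204788 W
P_out = 179000 W
Losses = P_in − P_out = 204788 − 179000 = 25788 W

25800 W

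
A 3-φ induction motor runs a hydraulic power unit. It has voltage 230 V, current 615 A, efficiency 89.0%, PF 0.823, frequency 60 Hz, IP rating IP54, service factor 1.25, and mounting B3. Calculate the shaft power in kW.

P_in = √3·V·I·cosφ = 1.732 × 230 × 615 × 0.823 = 201628 W
P_out = η·P_in = 0.89 × 201628 = 179449 W

179 kW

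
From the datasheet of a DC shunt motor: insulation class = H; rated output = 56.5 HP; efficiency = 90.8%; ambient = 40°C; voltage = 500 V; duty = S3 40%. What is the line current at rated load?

92.8 A

P_out = 56.5 × 746 = 42149 W
P_in = P_out / η = 42149 / 0.908 = 46420 W
I = P_in / V = 46420 / 500 = 92.8 A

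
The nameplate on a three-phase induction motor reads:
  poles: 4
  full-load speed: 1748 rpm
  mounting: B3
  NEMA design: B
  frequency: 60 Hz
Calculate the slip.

2.89 %

n_s = 120f/p = 120×60/4 = 1800 rpm
s = (n_s − n)/n_s = (1800 − 1748)/1800 = 0.0289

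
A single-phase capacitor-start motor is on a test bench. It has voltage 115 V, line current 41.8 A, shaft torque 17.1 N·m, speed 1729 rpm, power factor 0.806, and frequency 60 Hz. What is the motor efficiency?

79.9 %

ω = 2π × 1729/60 = 181.1 rad/s; P_out = τω = 17.1 × 181.1 = 3097 W
P_in = V·I·cosφ = 115 × 41.8 × 0.806 = 3874 W
η = P_out / P_in = 3097 / 3874 = 0.799 = 79.9%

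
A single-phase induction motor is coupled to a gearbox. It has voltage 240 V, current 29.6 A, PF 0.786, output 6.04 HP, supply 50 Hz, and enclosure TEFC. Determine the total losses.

1080 W

P_in = V·I·cosφ = 240×29.6×0.786 = 5584 W
P_out = 6.04×746 = 4506 W
Losses = P_in − P_out = 5584 − 4506 = 1078 W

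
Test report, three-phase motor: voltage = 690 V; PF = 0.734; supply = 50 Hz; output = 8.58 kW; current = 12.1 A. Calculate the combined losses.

P_in = √3·V·I·cosφ = 1.732×690×12.1×0.734 = 10614 W
P_out = 8580 W
Losses = P_in − P_out = 10614 − 8580 = 2034 W

2.03 kW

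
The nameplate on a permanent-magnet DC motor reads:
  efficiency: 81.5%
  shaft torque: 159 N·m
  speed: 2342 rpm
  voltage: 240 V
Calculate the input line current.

199 A

ω = 2π×2342/60 = 245.3 rad/s; P_out = τω = 159 × 245.3 = 39003 W
P_in = P_out / η = 39003 / 0.815 = 47856 W
I = P_in / V = 47856 / 240 = 199 A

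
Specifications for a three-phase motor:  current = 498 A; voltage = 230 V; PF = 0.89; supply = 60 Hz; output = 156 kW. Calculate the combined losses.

20.6 kW

P_in = √3·V·I·cosφ = 1.732×230×498×0.89 = 176561 W
P_out = 156000 W
Losses = P_in − P_out = 176561 − 156000 = 20561 W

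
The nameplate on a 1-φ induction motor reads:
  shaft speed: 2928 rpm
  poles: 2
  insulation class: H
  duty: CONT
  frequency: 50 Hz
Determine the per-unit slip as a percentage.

2.40 %

n_s = 120f/p = 120×50/2 = 3000 rpm
s = (n_s − n)/n_s = (3000 − 2928)/3000 = 0.0240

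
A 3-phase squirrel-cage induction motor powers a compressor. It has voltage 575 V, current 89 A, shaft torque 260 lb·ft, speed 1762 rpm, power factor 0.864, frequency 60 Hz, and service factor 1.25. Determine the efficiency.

84.9 %

τ = 260 lb·ft × 1.356 = 352.6 N·m
ω = 2π × 1762/60 = 184.5 rad/s; P_out = τω = 352.6 × 184.5 = 65055 W
P_in = √3·V_L·I_L·cosφ = 1.732 × 575 × 89 × 0.864 = 76581 W
η = P_out / P_in = 65055 / 76581 = 0.849 = 84.9%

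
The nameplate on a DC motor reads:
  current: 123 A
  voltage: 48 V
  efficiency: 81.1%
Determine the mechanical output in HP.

P_in = V·I = 48 × 123 = 5904 W
P_out = η·P_in = 0.811 × 5904 = 4788 W
= 4788/746 = 6.42 HP

6.42 HP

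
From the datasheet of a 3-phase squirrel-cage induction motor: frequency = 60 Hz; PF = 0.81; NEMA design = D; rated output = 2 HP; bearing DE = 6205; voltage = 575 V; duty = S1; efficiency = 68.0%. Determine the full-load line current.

2.72 A

P_out = 2 × 746 = 1492 W
P_in = P_out / η = 1492 / 0.680 = 2194 W
I_L = P_in / (√3·V_L·cosφ) = 2194 / (1.732 × 575 × 0.81) = 2.72 A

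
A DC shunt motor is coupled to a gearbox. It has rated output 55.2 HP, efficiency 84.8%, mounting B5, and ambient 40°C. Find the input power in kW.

48.6 kW

P_out = 55.2 × 746 = 41179 W
P_in = P_out/η = 41179/0.848 = 48560 W = 48.6 kW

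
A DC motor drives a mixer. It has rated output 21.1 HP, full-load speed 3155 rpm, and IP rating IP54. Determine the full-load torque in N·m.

P_out = 21.1 × 746 = 15741 W
ω = 2π × 3155/60 = 330.4 rad/s
τ = P_out/ω = 15741/330.4 = 47.6 N·m

47.6 N·m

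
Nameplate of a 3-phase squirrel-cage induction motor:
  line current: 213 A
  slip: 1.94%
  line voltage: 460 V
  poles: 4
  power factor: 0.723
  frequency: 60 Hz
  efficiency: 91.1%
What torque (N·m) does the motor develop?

605 N·m

P_in = √3·V·I·cosφ = 1.732 × 460 × 213 × 0.723 = 122694 W
P_out = η·P_in = 0.911 × 122694 = 111774 W
n_s = 120×60/4 = 1800 rpm; n = 1800×(1−0.0194) = 1765 rpm
ω = 2π×1765/60 = 184.8 rad/s
τ = P_out/ω = 111774/184.8 = 605 N·m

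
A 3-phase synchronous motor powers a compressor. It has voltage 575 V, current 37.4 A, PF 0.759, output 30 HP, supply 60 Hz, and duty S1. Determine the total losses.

P_in = √3·V·I·cosφ = 1.732×575×37.4×0.759 = 28270 W
P_out = 30×746 = 22380 W
Losses = P_in − P_out = 28270 − 22380 = 5890 W

5.89 kW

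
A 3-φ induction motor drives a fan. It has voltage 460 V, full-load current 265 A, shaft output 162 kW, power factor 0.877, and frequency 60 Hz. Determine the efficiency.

P_out = 162 kW = 162000 W
P_in = √3·V_L·I_L·cosφ = 1.732 × 460 × 265 × 0.877 = 185162 W
η = P_out / P_in = 162000 / 185162 = 0.875 = 87.5%

87.5 %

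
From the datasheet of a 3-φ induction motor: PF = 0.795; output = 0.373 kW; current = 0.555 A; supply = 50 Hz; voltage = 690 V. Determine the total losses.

P_in = √3·V·I·cosφ = 1.732×690×0.555×0.795 = 527 W
P_out = 373 W
Losses = P_in − P_out = 527 − 373 = 154 W

154 W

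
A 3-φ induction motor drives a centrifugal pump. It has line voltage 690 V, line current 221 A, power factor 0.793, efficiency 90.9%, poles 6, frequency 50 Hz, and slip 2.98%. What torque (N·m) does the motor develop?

P_in = √3·V·I·cosφ = 1.732 × 690 × 221 × 0.793 = 209441 W
P_out = η·P_in = 0.909 × 209441 = 190382 W
n_s = 120×50/6 = 1000 rpm; n = 1000×(1−0.0298) = 970 rpm
ω = 2π×970/60 = 101.6 rad/s
τ = P_out/ω = 190382/101.6 = 1870 N·m

1870 N·m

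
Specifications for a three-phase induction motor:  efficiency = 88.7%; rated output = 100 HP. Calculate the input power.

P_out = 100 × 746 = 74600 W
P_in = P_out/η = 74600/0.887 = 84104 W = 84.1 kW

84.1 kW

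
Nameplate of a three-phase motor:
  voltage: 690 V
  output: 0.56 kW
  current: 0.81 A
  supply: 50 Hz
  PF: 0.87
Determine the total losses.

282 W

P_in = √3·V·I·cosφ = 1.732×690×0.81×0.87 = 842 W
P_out = 560 W
Losses = P_in − P_out = 842 − 560 = 282 W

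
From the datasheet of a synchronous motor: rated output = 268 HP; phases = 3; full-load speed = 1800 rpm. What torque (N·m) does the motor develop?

P_out = 268 × 746 = 199928 W
ω = 2π × 1800/60 = 188.5 rad/s
τ = P_out/ω = 199928/188.5 = 1060 N·m

1060 N·m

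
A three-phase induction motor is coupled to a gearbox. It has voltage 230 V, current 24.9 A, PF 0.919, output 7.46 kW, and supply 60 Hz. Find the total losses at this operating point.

P_in = √3·V·I·cosφ = 1.732×230×24.9×0.919 = 9116 W
P_out = 7460 W
Losses = P_in − P_out = 9116 − 7460 = 1656 W

1.66 kW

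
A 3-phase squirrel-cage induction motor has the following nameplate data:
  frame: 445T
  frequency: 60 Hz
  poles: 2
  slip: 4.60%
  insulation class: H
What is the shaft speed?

3434 rpm

n_s = 120f/p = 120×60/2 = 3600 rpm
n = n_s(1 − s) = 3600 × (1 − 0.046) = 3434 rpm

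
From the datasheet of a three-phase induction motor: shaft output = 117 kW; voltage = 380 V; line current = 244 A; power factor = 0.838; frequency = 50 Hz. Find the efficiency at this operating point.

P_out = 117 kW = 117000 W
P_in = √3·V_L·I_L·cosφ = 1.732 × 380 × 244 × 0.838 = 134575 W
η = P_out / P_in = 117000 / 134575 = 0.869 = 86.9%

86.9 %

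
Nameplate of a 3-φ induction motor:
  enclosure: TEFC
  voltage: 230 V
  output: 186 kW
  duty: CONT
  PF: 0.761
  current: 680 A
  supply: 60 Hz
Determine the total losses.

20100 W

P_in = √3·V·I·cosφ = 1.732×230×680×0.761 = 206143 W
P_out = 186000 W
Losses = P_in − P_out = 206143 − 186000 = 20143 W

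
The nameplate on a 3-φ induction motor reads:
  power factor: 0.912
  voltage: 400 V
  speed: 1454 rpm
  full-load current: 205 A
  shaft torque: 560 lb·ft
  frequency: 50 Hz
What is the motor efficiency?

τ = 560 lb·ft × 1.356 = 759.4 N·m
ω = 2π × 1454/60 = 152.3 rad/s; P_out = τω = 759.4 × 152.3 = 115657 W
P_in = √3·V_L·I_L·cosφ = 1.732 × 400 × 205 × 0.912 = 129526 W
η = P_out / P_in = 115657 / 129526 = 0.893 = 89.3%

89.3 %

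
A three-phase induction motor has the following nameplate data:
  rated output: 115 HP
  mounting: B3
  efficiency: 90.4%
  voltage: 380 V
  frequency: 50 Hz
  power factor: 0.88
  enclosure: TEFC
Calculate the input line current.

P_out = 115 × 746 = 85790 W
P_in = P_out / η = 85790 / 0.904 = 94900 W
I_L = P_in / (√3·V_L·cosφ) = 94900 / (1.732 × 380 × 0.88) = 164 A

164 A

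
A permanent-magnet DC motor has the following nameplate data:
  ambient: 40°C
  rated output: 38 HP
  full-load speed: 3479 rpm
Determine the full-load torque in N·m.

P_out = 38 × 746 = 28348 W
ω = 2π × 3479/60 = 364.3 rad/s
τ = P_out/ω = 28348/364.3 = 77.8 N·m

77.8 N·m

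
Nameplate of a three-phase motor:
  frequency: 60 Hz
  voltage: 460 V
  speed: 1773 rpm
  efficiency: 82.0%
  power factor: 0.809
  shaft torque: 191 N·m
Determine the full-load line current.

ω = 2π×1773/60 = 185.7 rad/s; P_out = τω = 191 × 185.7 = 35469 W
P_in = P_out / η = 35469 / 0.820 = 43255 W
I_L = P_in / (√3·V_L·cosφ) = 43255 / (1.732 × 460 × 0.809) = 67.1 A

67.1 A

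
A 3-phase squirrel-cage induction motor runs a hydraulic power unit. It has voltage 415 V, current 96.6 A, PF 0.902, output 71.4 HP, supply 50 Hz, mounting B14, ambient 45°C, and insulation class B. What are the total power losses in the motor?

9370 W

P_in = √3·V·I·cosφ = 1.732×415×96.6×0.902 = 62630 W
P_out = 71.4×746 = 53264 W
Losses = P_in − P_out = 62630 − 53264 = 9366 W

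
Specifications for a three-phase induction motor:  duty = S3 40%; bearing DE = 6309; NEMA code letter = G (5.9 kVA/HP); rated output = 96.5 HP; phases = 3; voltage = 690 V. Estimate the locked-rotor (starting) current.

S_LR = 5.9 × 96.5 = 569.35 kVA
I_LR = S_LR/(√3·V_L) = 569350/(1.732×690) = 476 A

476 A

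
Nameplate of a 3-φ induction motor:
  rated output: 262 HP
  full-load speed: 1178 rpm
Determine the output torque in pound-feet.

P_out = 262 × 746 = 195452 W
ω = 2π × 1178/60 = 123.4 rad/s
τ = P_out/ω = 195452/123.4 = 1584 N·m
In lb·ft: 1584/1.356 = 1170 lb·ft

1170 lb·ft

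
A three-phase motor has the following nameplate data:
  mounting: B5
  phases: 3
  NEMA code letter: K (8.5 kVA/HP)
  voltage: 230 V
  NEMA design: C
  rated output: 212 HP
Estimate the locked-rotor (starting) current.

4520 A

S_LR = 8.5 × 212 = 1802 kVA
I_LR = S_LR/(√3·V_L) = 1802000/(1.732×230) = 4520 A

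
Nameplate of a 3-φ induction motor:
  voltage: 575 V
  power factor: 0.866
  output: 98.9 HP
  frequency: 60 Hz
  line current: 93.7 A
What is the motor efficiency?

91.3 %

P_out = 98.9 × 746 = 73779 W
P_in = √3·V_L·I_L·cosφ = 1.732 × 575 × 93.7 × 0.866 = 80812 W
η = P_out / P_in = 73779 / 80812 = 0.913 = 91.3%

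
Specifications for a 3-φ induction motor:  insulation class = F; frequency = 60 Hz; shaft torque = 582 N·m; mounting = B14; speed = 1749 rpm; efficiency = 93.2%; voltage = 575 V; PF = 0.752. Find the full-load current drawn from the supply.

153 A

ω = 2π×1749/60 = 183.2 rad/s; P_out = τω = 582 × 183.2 = 106622 W
P_in = P_out / η = 106622 / 0.932 = 114401 W
I_L = P_in / (√3·V_L·cosφ) = 114401 / (1.732 × 575 × 0.752) = 153 A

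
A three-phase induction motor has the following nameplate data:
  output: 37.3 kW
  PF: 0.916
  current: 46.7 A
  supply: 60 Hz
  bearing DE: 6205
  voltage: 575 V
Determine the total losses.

5.3 kW

P_in = √3·V·I·cosφ = 1.732×575×46.7×0.916 = 42602 W
P_out = 37300 W
Losses = P_in − P_out = 42602 − 37300 = 5302 W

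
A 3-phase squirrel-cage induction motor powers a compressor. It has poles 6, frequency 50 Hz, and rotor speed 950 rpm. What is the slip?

5.00 %

n_s = 120f/p = 120×50/6 = 1000 rpm
s = (n_s − n)/n_s = (1000 − 950)/1000 = 0.0500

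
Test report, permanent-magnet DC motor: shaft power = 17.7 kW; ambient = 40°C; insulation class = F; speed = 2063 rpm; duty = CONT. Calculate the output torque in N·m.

81.9 N·m

ω = 2π × 2063/60 = 216 rad/s
τ = P/ω = 17700/216 = 81.9 N·m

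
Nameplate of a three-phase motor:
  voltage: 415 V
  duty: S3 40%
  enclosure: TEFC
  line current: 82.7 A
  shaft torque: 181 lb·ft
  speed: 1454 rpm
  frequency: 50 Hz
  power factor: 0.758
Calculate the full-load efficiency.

82.9 %

τ = 181 lb·ft × 1.356 = 245.4 N·m
ω = 2π × 1454/60 = 152.3 rad/s; P_out = τω = 245.4 × 152.3 = 37374 W
P_in = √3·V_L·I_L·cosφ = 1.732 × 415 × 82.7 × 0.758 = 45058 W
η = P_out / P_in = 37374 / 45058 = 0.829 = 82.9%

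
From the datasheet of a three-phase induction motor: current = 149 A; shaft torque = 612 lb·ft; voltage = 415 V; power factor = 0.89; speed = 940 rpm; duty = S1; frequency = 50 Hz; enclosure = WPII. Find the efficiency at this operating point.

85.7 %

τ = 612 lb·ft × 1.356 = 829.9 N·m
ω = 2π × 940/60 = 98.44 rad/s; P_out = τω = 829.9 × 98.44 = 81695 W
P_in = √3·V_L·I_L·cosφ = 1.732 × 415 × 149 × 0.89 = 95317 W
η = P_out / P_in = 81695 / 95317 = 0.857 = 85.7%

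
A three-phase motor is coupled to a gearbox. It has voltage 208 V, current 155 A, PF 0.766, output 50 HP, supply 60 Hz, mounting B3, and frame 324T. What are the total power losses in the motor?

5470 W

P_in = √3·V·I·cosφ = 1.732×208×155×0.766 = 42773 W
P_out = 50×746 = 37300 W
Losses = P_in − P_out = 42773 − 37300 = 5473 W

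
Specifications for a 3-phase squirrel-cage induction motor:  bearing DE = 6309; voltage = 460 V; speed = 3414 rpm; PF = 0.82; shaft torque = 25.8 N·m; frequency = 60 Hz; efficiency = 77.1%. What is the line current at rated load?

18.3 A

ω = 2π×3414/60 = 357.5 rad/s; P_out = τω = 25.8 × 357.5 = 9224 W
P_in = P_out / η = 9224 / 0.771 = 11964 W
I_L = P_in / (√3·V_L·cosφ) = 11964 / (1.732 × 460 × 0.82) = 18.3 A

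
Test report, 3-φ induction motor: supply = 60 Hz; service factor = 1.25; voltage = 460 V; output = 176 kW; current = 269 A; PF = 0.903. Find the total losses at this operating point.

P_in = √3·V·I·cosφ = 1.732×460×269×0.903 = 193529 W
P_out = 176000 W
Losses = P_in − P_out = 193529 − 176000 = 17529 W

17500 W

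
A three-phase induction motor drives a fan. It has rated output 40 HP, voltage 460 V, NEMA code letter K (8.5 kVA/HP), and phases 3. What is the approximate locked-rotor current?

427 A

S_LR = 8.5 × 40 = 340 kVA
I_LR = S_LR/(√3·V_L) = 340000/(1.732×460) = 427 A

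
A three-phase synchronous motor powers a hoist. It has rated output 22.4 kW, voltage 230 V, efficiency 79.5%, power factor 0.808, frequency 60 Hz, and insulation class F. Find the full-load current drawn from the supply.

87.5 A

P_out = 22.4 kW = 22400 W
P_in = P_out / η = 22400 / 0.795 = 28176 W
I_L = P_in / (√3·V_L·cosφ) = 28176 / (1.732 × 230 × 0.808) = 87.5 A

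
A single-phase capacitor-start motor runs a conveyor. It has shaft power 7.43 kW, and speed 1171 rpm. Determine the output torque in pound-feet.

ω = 2π × 1171/60 = 122.6 rad/s
τ = P/ω = 7430/122.6 = 60.6 N·m
In lb·ft: 60.6/1.356 = 44.7 lb·ft

44.7 lb·ft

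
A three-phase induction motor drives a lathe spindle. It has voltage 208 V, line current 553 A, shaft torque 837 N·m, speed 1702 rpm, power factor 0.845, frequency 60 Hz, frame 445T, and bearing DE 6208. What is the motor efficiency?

88.6 %

ω = 2π × 1702/60 = 178.2 rad/s; P_out = τω = 837 × 178.2 = 149153 W
P_in = √3·V_L·I_L·cosφ = 1.732 × 208 × 553 × 0.845 = 168342 W
η = P_out / P_in = 149153 / 168342 = 0.886 = 88.6%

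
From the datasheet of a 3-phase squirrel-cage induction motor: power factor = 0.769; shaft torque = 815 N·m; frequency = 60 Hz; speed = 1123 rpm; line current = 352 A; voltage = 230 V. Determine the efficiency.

88.9 %

ω = 2π × 1123/60 = 117.6 rad/s; P_out = τω = 815 × 117.6 = 95844 W
P_in = √3·V_L·I_L·cosφ = 1.732 × 230 × 352 × 0.769 = 107831 W
η = P_out / P_in = 95844 / 107831 = 0.889 = 88.9%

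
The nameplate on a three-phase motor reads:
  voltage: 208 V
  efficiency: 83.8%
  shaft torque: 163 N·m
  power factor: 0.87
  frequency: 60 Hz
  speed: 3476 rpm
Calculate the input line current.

226 A

ω = 2π×3476/60 = 364 rad/s; P_out = τω = 163 × 364 = 59332 W
P_in = P_out / η = 59332 / 0.838 = 70802 W
I_L = P_in / (√3·V_L·cosφ) = 70802 / (1.732 × 208 × 0.87) = 226 A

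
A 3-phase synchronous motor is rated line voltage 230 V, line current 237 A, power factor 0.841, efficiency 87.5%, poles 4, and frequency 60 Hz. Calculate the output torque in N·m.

P_in = √3·V·I·cosφ = 1.732 × 230 × 237 × 0.841 = 79400 W
P_out = η·P_in = 0.875 × 79400 = 69475 W
n = n_s = 120×60/4 = 1800 rpm (synchronous)
ω = 2π×1800/60 = 188.5 rad/s
τ = P_out/ω = 69475/188.5 = 369 N·m

369 N·m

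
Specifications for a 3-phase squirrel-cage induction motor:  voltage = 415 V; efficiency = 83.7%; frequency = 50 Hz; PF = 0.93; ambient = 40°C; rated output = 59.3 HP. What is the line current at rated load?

79.1 A

P_out = 59.3 × 746 = 44238 W
P_in = P_out / η = 44238 / 0.837 = 52853 W
I_L = P_in / (√3·V_L·cosφ) = 52853 / (1.732 × 415 × 0.93) = 79.1 A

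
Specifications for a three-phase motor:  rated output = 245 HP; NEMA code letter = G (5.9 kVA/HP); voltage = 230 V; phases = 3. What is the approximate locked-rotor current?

3630 A

S_LR = 5.9 × 245 = 1445.5 kVA
I_LR = S_LR/(√3·V_L) = 1445500/(1.732×230) = 3630 A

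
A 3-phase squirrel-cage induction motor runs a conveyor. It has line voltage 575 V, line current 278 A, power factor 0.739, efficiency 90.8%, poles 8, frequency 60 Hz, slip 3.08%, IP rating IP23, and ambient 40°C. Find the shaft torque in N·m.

P_in = √3·V·I·cosφ = 1.732 × 575 × 278 × 0.739 = 204600 W
P_out = η·P_in = 0.908 × 204600 = 185777 W
n_s = 120×60/8 = 900 rpm; n = 900×(1−0.0308) = 872 rpm
ω = 2π×872/60 = 91.32 rad/s
τ = P_out/ω = 185777/91.32 = 2030 N·m

2030 N·m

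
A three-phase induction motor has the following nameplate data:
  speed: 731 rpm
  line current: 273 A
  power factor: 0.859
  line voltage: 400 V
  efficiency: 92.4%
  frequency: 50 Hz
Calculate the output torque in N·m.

P_in = √3·V·I·cosφ = 1.732 × 400 × 273 × 0.859 = 162466 W
P_out = η·P_in = 0.924 × 162466 = 150119 W
n = 731 rpm
ω = 2π×731/60 = 76.55 rad/s
τ = P_out/ω = 150119/76.55 = 1960 N·m

1960 N·m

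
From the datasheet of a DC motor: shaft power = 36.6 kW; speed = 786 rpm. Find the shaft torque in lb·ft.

ω = 2π × 786/60 = 82.31 rad/s
τ = P/ω = 36600/82.31 = 444.7 N·m
In lb·ft: 444.7/1.356 = 328 lb·ft

328 lb·ft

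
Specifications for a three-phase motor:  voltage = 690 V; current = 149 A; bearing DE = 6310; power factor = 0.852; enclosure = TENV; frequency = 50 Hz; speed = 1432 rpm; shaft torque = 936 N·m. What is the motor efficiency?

ω = 2π × 1432/60 = 150 rad/s; P_out = τω = 936 × 150 = 140400 W
P_in = √3·V_L·I_L·cosφ = 1.732 × 690 × 149 × 0.852 = 151713 W
η = P_out / P_in = 140400 / 151713 = 0.925 = 92.5%

92.5 %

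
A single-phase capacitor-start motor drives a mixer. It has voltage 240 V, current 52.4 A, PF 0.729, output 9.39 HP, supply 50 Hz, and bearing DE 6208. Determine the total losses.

2160 W

P_in = V·I·cosφ = 240×52.4×0.729 = 9168 W
P_out = 9.39×746 = 7005 W
Losses = P_in − P_out = 9168 − 7005 = 2163 W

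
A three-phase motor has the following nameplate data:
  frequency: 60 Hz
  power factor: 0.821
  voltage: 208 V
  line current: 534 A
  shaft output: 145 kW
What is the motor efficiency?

P_out = 145 kW = 145000 W
P_in = √3·V_L·I_L·cosφ = 1.732 × 208 × 534 × 0.821 = 157941 W
η = P_out / P_in = 145000 / 157941 = 0.918 = 91.8%

91.8 %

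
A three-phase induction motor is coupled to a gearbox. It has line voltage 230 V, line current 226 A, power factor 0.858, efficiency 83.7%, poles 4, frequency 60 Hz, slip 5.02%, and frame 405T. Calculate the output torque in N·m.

361 N·m

P_in = √3·V·I·cosφ = 1.732 × 230 × 226 × 0.858 = 77245 W
P_out = η·P_in = 0.837 × 77245 = 64654 W
n_s = 120×60/4 = 1800 rpm; n = 1800×(1−0.0502) = 1710 rpm
ω = 2π×1710/60 = 179.1 rad/s
τ = P_out/ω = 64654/179.1 = 361 N·m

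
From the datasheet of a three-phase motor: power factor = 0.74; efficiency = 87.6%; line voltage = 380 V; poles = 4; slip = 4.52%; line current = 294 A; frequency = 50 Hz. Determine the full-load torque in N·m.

P_in = √3·V·I·cosφ = 1.732 × 380 × 294 × 0.74 = 143189 W
P_out = η·P_in = 0.876 × 143189 = 125434 W
n_s = 120×50/4 = 1500 rpm; n = 1500×(1−0.0452) = 1432 rpm
ω = 2π×1432/60 = 150 rad/s
τ = P_out/ω = 125434/150 = 836 N·m

836 N·m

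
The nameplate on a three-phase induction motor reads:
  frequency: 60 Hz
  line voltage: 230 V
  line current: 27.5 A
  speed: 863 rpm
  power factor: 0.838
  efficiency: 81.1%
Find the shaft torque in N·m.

P_in = √3·V·I·cosφ = 1.732 × 230 × 27.5 × 0.838 = 9180 W
P_out = η·P_in = 0.811 × 9180 = 7445 W
n = 863 rpm
ω = 2π×863/60 = 90.37 rad/s
τ = P_out/ω = 7445/90.37 = 82.4 N·m

82.4 N·m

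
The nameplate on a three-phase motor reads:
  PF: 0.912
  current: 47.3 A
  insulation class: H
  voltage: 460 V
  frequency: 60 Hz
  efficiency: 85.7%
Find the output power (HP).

P_in = √3·V·I·cosφ = 1.732 × 460 × 47.3 × 0.912 = 34369 W
P_out = η·P_in = 0.857 × 34369 = 29454 W
= 29454/746 = 39.5 HP

39.5 HP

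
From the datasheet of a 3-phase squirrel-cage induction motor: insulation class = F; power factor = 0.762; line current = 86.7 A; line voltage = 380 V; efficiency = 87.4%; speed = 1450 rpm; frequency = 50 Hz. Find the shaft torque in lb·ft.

185 lb·ft

P_in = √3·V·I·cosφ = 1.732 × 380 × 86.7 × 0.762 = 43482 W
P_out = η·P_in = 0.874 × 43482 = 38003 W
n = 1450 rpm
ω = 2π×1450/60 = 151.8 rad/s
τ = P_out/ω = 38003/151.8 = 250.3 N·m
In lb·ft: 250.3/1.356 = 185 lb·ft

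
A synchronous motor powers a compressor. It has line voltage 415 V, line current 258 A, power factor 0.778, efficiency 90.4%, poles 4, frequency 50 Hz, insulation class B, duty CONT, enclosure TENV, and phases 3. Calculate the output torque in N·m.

830 N·m

P_in = √3·V·I·cosφ = 1.732 × 415 × 258 × 0.778 = 144276 W
P_out = η·P_in = 0.904 × 144276 = 130426 W
n = n_s = 120×50/4 = 1500 rpm (synchronous)
ω = 2π×1500/60 = 157.1 rad/s
τ = P_out/ω = 130426/157.1 = 830 N·m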